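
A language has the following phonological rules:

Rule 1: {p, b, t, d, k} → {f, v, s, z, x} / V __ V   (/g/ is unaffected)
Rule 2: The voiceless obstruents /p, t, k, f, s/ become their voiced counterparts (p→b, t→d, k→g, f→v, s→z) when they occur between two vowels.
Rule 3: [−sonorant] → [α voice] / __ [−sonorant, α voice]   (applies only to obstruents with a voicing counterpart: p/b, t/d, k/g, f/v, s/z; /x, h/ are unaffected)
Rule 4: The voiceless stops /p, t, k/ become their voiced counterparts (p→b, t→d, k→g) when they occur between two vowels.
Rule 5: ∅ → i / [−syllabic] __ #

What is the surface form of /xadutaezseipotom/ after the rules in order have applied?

xazuzaesseivozomi

Rule 1 (intervocalic spirantization): /d/ is a stop between vowels /a/ and /u/, so it spirantizes to the fricative [z]. /t/ is a stop between vowels /u/ and /a/, so it spirantizes to the fricative [s]. /p/ is a stop between vowels /i/ and /o/, so it spirantizes to the fricative [f]. /t/ is a stop between vowels /o/ and /o/, so it spirantizes to the fricative [s]. /xadutaezseipotom/ → xazusaezseifosom.
Rule 2 (intervocalic voicing): /s/ is a voiceless obstruent between vowels /u/ and /a/, so it voices to [z]. /f/ is a voiceless obstruent between vowels /i/ and /o/, so it voices to [v]. /s/ is a voiceless obstruent between vowels /o/ and /o/, so it voices to [z]. /xazusaezseifosom/ → xazuzaezseivozom.
Rule 3 (regressive voicing assimilation): /z/ precedes the voiceless obstruent /s/, so it devoices to [s] by assimilation. /xazuzaezseivozom/ → xazuzaesseivozom.
Rule 4 (intervocalic voicing): no segment meets the environment; /xazuzaesseivozom/ is unchanged.
Rule 5 (final i-epenthesis): the form ends in the consonant /m/, so [i] is inserted word-finally. /xazuzaesseivozom/ → xazuzaesseivozomi.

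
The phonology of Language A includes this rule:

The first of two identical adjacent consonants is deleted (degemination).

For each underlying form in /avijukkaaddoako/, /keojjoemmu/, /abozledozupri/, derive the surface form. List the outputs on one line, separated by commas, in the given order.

/avijukkaaddoako/: /kk/ is a geminate; the first /k/ deletes. /dd/ is a geminate; the first /d/ deletes. → [avijukaadoako].
/keojjoemmu/: /jj/ is a geminate; the first /j/ deletes. /mm/ is a geminate; the first /m/ deletes. → [keojoemu].
/abozledozupri/: the rule's environment is not met; surfaces unchanged as [abozledozupri].

avijukaadoako, keojoemu, abozledozupri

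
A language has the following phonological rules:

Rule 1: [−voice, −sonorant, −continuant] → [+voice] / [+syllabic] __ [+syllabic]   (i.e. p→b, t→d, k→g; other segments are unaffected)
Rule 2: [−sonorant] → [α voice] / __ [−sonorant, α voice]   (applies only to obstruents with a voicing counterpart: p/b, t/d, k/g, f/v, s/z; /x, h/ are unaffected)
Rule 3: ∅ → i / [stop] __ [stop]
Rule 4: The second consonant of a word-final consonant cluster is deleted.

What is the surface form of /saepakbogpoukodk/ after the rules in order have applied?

saebagibokipougotik

Rule 1 (intervocalic voicing): /p/ is a voiceless stop between vowels /e/ and /a/, so it voices to [b]. /k/ is a voiceless stop between vowels /u/ and /o/, so it voices to [g]. /saepakbogpoukodk/ → saebakbogpougodk.
Rule 2 (regressive voicing assimilation): /k/ precedes the voiced obstruent /b/, so it voices to [g] by assimilation. /g/ precedes the voiceless obstruent /p/, so it devoices to [k] by assimilation. /d/ precedes the voiceless obstruent /k/, so it devoices to [t] by assimilation. /saebakbogpougodk/ → saebagbokpougotk.
Rule 3 (stop-cluster i-epenthesis): /g/ and /b/ form a stop–stop cluster, so [i] is inserted between them. /k/ and /p/ form a stop–stop cluster, so [i] is inserted between them. /t/ and /k/ form a stop–stop cluster, so [i] is inserted between them. /saebagbokpougotk/ → saebagibokipougotik.
Rule 4 (final cluster simplification): no segment meets the environment; /saebagibokipougotik/ is unchanged.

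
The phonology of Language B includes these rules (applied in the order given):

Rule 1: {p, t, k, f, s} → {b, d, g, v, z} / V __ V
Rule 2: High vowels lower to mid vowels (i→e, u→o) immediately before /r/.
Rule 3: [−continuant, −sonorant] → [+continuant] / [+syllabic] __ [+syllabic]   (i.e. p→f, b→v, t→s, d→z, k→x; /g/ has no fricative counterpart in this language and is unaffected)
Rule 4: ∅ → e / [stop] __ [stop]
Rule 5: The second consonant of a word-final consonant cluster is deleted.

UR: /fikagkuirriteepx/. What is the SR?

Rule 1 (intervocalic voicing): /k/ is a voiceless obstruent between vowels /i/ and /a/, so it voices to [g]. /t/ is a voiceless obstruent between vowels /i/ and /e/, so it voices to [d]. /fikagkuirriteepx/ → figagkuirrideepx.
Rule 2 (pre-rhotic lowering): /i/ is a high vowel immediately before /r/, so it lowers to [e]. /figagkuirrideepx/ → figagkuerrideepx.
Rule 3 (intervocalic spirantization): /d/ is a stop between vowels /i/ and /e/, so it spirantizes to the fricative [z]. /figagkuerrideepx/ → figagkuerrizeepx.
Rule 4 (stop-cluster e-epenthesis): /g/ and /k/ form a stop–stop cluster, so [e] is inserted between them. /figagkuerrizeepx/ → figagekuerrizeepx.
Rule 5 (final cluster simplification): /x/ is the second consonant of a word-final cluster /px/, so it deletes. /figagekuerrizeepx/ → figagekuerrizeep.

figagekuerrizeep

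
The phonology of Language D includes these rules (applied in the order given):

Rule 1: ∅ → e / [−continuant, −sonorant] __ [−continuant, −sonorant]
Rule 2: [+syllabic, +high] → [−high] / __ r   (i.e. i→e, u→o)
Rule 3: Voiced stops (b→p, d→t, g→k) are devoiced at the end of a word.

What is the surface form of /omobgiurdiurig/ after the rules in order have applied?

Rule 1 (stop-cluster e-epenthesis): /b/ and /g/ form a stop–stop cluster, so [e] is inserted between them. /omobgiurdiurig/ → omobegiurdiurig.
Rule 2 (pre-rhotic lowering): /u/ is a high vowel immediately before /r/, so it lowers to [o]. /u/ is a high vowel immediately before /r/, so it lowers to [o]. /omobegiurdiurig/ → omobegiordiorig.
Rule 3 (final devoicing): /g/ is a voiced stop in word-final position, so it devoices to [k]. /omobegiordiorig/ → omobegiordiorik.

omobegiordiorik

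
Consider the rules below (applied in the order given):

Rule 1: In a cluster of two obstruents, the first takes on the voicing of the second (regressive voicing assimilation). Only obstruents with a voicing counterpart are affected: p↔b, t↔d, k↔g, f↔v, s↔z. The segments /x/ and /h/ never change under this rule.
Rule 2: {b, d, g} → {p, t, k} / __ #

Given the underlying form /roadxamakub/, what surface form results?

Rule 1 (regressive voicing assimilation): /d/ precedes the voiceless obstruent /x/, so it devoices to [t] by assimilation. /roadxamakub/ → roatxamakub.
Rule 2 (final devoicing): /b/ is a voiced stop in word-final position, so it devoices to [p]. /roatxamakub/ → roatxamakup.

roatxamakup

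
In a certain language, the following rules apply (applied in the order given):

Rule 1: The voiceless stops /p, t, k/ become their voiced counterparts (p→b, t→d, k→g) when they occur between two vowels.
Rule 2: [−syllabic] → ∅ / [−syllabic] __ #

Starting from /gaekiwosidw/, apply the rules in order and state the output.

gaegiwosid

Rule 1 (intervocalic voicing): /k/ is a voiceless stop between vowels /e/ and /i/, so it voices to [g]. /gaekiwosidw/ → gaegiwosidw.
Rule 2 (final cluster simplification): /w/ is the second consonant of a word-final cluster /dw/, so it deletes. /gaegiwosidw/ → gaegiwosid.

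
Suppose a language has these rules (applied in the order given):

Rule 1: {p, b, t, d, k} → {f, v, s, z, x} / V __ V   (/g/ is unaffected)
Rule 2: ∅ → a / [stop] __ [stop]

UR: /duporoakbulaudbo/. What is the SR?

Rule 1 (intervocalic spirantization): /p/ is a stop between vowels /u/ and /o/, so it spirantizes to the fricative [f]. /duporoakbulaudbo/ → duforoakbulaudbo.
Rule 2 (stop-cluster a-epenthesis): /k/ and /b/ form a stop–stop cluster, so [a] is inserted between them. /d/ and /b/ form a stop–stop cluster, so [a] is inserted between them. /duforoakbulaudbo/ → duforoakabulaudabo.

duforoakabulaudabo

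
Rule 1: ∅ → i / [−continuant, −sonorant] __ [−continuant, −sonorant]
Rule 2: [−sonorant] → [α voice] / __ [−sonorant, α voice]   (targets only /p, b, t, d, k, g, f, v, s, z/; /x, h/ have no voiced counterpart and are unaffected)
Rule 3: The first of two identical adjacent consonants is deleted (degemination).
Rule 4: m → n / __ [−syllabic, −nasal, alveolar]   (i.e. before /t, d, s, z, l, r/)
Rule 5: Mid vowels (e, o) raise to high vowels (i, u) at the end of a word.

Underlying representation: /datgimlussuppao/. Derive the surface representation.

datiginlusupipau

Rule 1 (stop-cluster i-epenthesis): /t/ and /g/ form a stop–stop cluster, so [i] is inserted between them. /p/ and /p/ form a stop–stop cluster, so [i] is inserted between them. /datgimlussuppao/ → datigimlussupipao.
Rule 2 (regressive voicing assimilation): no segment meets the environment; /datigimlussupipao/ is unchanged.
Rule 3 (degemination): /ss/ is a geminate; the first /s/ deletes. /datigimlussupipao/ → datigimlusupipao.
Rule 4 (nasal place assimilation): /m/ precedes the alveolar consonant /l/, so it assimilates in place to [n]. /datigimlusupipao/ → datiginlusupipao.
Rule 5 (final vowel raising): /o/ is a mid vowel in word-final position, so it raises to [u]. /datiginlusupipao/ → datiginlusupipau.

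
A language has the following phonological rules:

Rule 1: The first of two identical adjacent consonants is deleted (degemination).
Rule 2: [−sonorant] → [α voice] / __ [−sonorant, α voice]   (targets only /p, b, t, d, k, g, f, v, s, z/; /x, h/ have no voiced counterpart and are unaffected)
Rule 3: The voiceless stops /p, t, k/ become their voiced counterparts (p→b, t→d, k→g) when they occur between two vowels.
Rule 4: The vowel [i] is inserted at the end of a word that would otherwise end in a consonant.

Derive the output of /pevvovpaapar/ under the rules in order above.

Rule 1 (degemination): /vv/ is a geminate; the first /v/ deletes. /pevvovpaapar/ → pevovpaapar.
Rule 2 (regressive voicing assimilation): /v/ precedes the voiceless obstruent /p/, so it devoices to [f] by assimilation. /pevovpaapar/ → pevofpaapar.
Rule 3 (intervocalic voicing): /p/ is a voiceless stop between vowels /a/ and /a/, so it voices to [b]. /pevofpaapar/ → pevofpaabar.
Rule 4 (final i-epenthesis): the form ends in the consonant /r/, so [i] is inserted word-finally. /pevofpaabar/ → pevofpaabari.

pevofpaabari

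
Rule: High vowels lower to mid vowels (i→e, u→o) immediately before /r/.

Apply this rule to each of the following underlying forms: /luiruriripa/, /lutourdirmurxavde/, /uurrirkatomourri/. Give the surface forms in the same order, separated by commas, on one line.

/luiruriripa/: /i/ is a high vowel immediately before /r/, so it lowers to [e]. /u/ is a high vowel immediately before /r/, so it lowers to [o]. /i/ is a high vowel immediately before /r/, so it lowers to [e]. → [lueroreripa].
/lutourdirmurxavde/: /u/ is a high vowel immediately before /r/, so it lowers to [o]. /i/ is a high vowel immediately before /r/, so it lowers to [e]. /u/ is a high vowel immediately before /r/, so it lowers to [o]. → [lutoordermorxavde].
/uurrirkatomourri/: /u/ is a high vowel immediately before /r/, so it lowers to [o]. /i/ is a high vowel immediately before /r/, so it lowers to [e]. /u/ is a high vowel immediately before /r/, so it lowers to [o]. → [uorrerkatomoorri].

lueroreripa, lutoordermorxavde, uorrerkatomoorri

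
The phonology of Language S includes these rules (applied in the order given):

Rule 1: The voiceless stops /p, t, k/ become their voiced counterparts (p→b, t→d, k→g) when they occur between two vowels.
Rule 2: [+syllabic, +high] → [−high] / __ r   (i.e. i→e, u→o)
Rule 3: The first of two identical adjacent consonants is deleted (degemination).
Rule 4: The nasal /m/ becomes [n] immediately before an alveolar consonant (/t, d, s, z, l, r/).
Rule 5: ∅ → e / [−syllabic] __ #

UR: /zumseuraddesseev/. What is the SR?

Rule 1 (intervocalic voicing): no segment meets the environment; /zumseuraddesseev/ is unchanged.
Rule 2 (pre-rhotic lowering): /u/ is a high vowel immediately before /r/, so it lowers to [o]. /zumseuraddesseev/ → zumseoraddesseev.
Rule 3 (degemination): /dd/ is a geminate; the first /d/ deletes. /ss/ is a geminate; the first /s/ deletes. /zumseoraddesseev/ → zumseoradeseev.
Rule 4 (nasal place assimilation): /m/ precedes the alveolar consonant /s/, so it assimilates in place to [n]. /zumseoradeseev/ → zunseoradeseev.
Rule 5 (final e-epenthesis): the form ends in the consonant /v/, so [e] is inserted word-finally. /zunseoradeseev/ → zunseoradeseeve.

zunseoradeseeve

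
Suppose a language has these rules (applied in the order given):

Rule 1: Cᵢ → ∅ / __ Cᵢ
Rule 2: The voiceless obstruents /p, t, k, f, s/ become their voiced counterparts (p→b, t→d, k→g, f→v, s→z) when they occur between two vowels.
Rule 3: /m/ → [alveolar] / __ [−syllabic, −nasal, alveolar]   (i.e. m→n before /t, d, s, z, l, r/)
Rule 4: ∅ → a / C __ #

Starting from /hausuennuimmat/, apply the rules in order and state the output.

hauzuenuimata

Rule 1 (degemination): /nn/ is a geminate; the first /n/ deletes. /mm/ is a geminate; the first /m/ deletes. /hausuennuimmat/ → hausuenuimat.
Rule 2 (intervocalic voicing): /s/ is a voiceless obstruent between vowels /u/ and /u/, so it voices to [z]. /hausuenuimat/ → hauzuenuimat.
Rule 3 (nasal place assimilation): no segment meets the environment; /hauzuenuimat/ is unchanged.
Rule 4 (final a-epenthesis): the form ends in the consonant /t/, so [a] is inserted word-finally. /hauzuenuimat/ → hauzuenuimata.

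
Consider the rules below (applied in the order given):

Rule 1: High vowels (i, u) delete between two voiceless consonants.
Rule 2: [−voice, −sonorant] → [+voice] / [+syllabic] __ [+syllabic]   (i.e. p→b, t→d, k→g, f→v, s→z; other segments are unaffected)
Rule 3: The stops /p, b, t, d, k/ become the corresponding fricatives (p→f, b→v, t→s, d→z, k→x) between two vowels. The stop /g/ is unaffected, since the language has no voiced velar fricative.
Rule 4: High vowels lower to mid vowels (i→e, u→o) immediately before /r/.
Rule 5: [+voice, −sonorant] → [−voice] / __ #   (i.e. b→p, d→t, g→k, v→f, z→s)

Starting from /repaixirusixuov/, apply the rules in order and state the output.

Rule 1 (high vowel syncope): /i/ is a high vowel flanked by voiceless consonants /s/ and /x/, so it deletes. /repaixirusixuov/ → repaixirusxuov.
Rule 2 (intervocalic voicing): /p/ is a voiceless obstruent between vowels /e/ and /a/, so it voices to [b]. /repaixirusxuov/ → rebaixirusxuov.
Rule 3 (intervocalic spirantization): /b/ is a stop between vowels /e/ and /a/, so it spirantizes to the fricative [v]. /rebaixirusxuov/ → revaixirusxuov.
Rule 4 (pre-rhotic lowering): /i/ is a high vowel immediately before /r/, so it lowers to [e]. /revaixirusxuov/ → revaixerusxuov.
Rule 5 (final devoicing): /v/ is a voiced obstruent in word-final position, so it devoices to [f]. /revaixerusxuov/ → revaixerusxuof.

revaixerusxuof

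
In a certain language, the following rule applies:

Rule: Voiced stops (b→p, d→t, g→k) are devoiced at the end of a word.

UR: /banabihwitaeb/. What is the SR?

/b/ is a voiced stop in word-final position, so it devoices to [p].
The other instances of /b/ do not occur in the required environment and remain unchanged.
Surface form: [banabihwitaep].

banabihwitaep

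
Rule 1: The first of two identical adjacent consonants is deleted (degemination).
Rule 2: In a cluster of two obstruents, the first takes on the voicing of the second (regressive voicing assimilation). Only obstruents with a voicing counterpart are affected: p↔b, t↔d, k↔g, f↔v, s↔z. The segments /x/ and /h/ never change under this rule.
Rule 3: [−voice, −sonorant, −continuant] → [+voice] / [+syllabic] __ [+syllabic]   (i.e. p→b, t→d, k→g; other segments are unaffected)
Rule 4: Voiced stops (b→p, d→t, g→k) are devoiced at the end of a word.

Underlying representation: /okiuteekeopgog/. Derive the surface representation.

Rule 1 (degemination): no segment meets the environment; /okiuteekeopgog/ is unchanged.
Rule 2 (regressive voicing assimilation): /p/ precedes the voiced obstruent /g/, so it voices to [b] by assimilation. /okiuteekeopgog/ → okiuteekeobgog.
Rule 3 (intervocalic voicing): /k/ is a voiceless stop between vowels /o/ and /i/, so it voices to [g]. /t/ is a voiceless stop between vowels /u/ and /e/, so it voices to [d]. /k/ is a voiceless stop between vowels /e/ and /e/, so it voices to [g]. /okiuteekeobgog/ → ogiudeegeobgog.
Rule 4 (final devoicing): /g/ is a voiced stop in word-final position, so it devoices to [k]. /ogiudeegeobgog/ → ogiudeegeobgok.

ogiudeegeobgok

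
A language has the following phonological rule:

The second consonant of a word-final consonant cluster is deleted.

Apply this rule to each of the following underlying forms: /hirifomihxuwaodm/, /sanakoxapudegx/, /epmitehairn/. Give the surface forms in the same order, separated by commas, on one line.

/hirifomihxuwaodm/: /m/ is the second consonant of a word-final cluster /dm/, so it deletes. → [hirifomihxuwaod].
/sanakoxapudegx/: /x/ is the second consonant of a word-final cluster /gx/, so it deletes. → [sanakoxapudeg].
/epmitehairn/: /n/ is the second consonant of a word-final cluster /rn/, so it deletes. → [epmitehair].

hirifomihxuwaod, sanakoxapudeg, epmitehair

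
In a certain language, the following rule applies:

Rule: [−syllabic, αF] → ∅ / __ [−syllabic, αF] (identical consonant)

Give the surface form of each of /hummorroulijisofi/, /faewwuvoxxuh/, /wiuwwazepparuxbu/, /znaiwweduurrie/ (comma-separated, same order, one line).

/hummorroulijisofi/: /mm/ is a geminate; the first /m/ deletes. /rr/ is a geminate; the first /r/ deletes. → [humoroulijisofi].
/faewwuvoxxuh/: /ww/ is a geminate; the first /w/ deletes. /xx/ is a geminate; the first /x/ deletes. → [faewuvoxuh].
/wiuwwazepparuxbu/: /ww/ is a geminate; the first /w/ deletes. /pp/ is a geminate; the first /p/ deletes. → [wiuwazeparuxbu].
/znaiwweduurrie/: /ww/ is a geminate; the first /w/ deletes. /rr/ is a geminate; the first /r/ deletes. → [znaiweduurie].

humoroulijisofi, faewuvoxuh, wiuwazeparuxbu, znaiweduurie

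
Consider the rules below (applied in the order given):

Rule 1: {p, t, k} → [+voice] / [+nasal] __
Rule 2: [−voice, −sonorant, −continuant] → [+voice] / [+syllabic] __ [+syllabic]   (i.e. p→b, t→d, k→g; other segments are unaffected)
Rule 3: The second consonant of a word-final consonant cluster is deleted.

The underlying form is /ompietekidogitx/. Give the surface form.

Rule 1 (post-nasal voicing): /p/ is a voiceless stop immediately after the nasal /m/, so it voices to [b]. /ompietekidogitx/ → ombietekidogitx.
Rule 2 (intervocalic voicing): /t/ is a voiceless stop between vowels /e/ and /e/, so it voices to [d]. /k/ is a voiceless stop between vowels /e/ and /i/, so it voices to [g]. /ombietekidogitx/ → ombiedegidogitx.
Rule 3 (final cluster simplification): /x/ is the second consonant of a word-final cluster /tx/, so it deletes. /ombiedegidogitx/ → ombiedegidogit.

ombiedegidogit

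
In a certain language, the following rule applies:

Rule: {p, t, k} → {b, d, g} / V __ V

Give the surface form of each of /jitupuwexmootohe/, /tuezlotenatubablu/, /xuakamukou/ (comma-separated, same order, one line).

jidubuwexmoodohe, tuezlodenadubablu, xuagamugou

/jitupuwexmootohe/: /t/ is a voiceless stop between vowels /i/ and /u/, so it voices to [d]. /p/ is a voiceless stop between vowels /u/ and /u/, so it voices to [b]. /t/ is a voiceless stop between vowels /o/ and /o/, so it voices to [d]. → [jidubuwexmoodohe].
/tuezlotenatubablu/: /t/ is a voiceless stop between vowels /o/ and /e/, so it voices to [d]. /t/ is a voiceless stop between vowels /a/ and /u/, so it voices to [d]. → [tuezlodenadubablu].
/xuakamukou/: /k/ is a voiceless stop between vowels /a/ and /a/, so it voices to [g]. /k/ is a voiceless stop between vowels /u/ and /o/, so it voices to [g]. → [xuagamugou].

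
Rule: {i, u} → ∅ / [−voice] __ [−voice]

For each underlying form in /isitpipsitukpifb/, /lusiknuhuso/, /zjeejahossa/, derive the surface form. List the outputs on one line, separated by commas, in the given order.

/isitpipsitukpifb/: /i/ is a high vowel flanked by voiceless consonants /s/ and /t/, so it deletes. /i/ is a high vowel flanked by voiceless consonants /p/ and /p/, so it deletes. /i/ is a high vowel flanked by voiceless consonants /s/ and /t/, so it deletes. /u/ is a high vowel flanked by voiceless consonants /t/ and /k/, so it deletes. /i/ is a high vowel flanked by voiceless consonants /p/ and /f/, so it deletes. → [istppstkpfb].
/lusiknuhuso/: /i/ is a high vowel flanked by voiceless consonants /s/ and /k/, so it deletes. /u/ is a high vowel flanked by voiceless consonants /h/ and /s/, so it deletes. → [lusknuhso].
/zjeejahossa/: the rule's environment is not met; surfaces unchanged as [zjeejahossa].

istppstkpfb, lusknuhso, zjeejahossa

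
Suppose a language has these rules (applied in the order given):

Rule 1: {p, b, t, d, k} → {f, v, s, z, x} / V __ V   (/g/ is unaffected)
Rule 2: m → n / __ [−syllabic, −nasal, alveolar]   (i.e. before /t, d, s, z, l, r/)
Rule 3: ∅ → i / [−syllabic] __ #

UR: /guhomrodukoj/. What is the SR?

Rule 1 (intervocalic spirantization): /d/ is a stop between vowels /o/ and /u/, so it spirantizes to the fricative [z]. /k/ is a stop between vowels /u/ and /o/, so it spirantizes to the fricative [x]. /guhomrodukoj/ → guhomrozuxoj.
Rule 2 (nasal place assimilation): /m/ precedes the alveolar consonant /r/, so it assimilates in place to [n]. /guhomrozuxoj/ → guhonrozuxoj.
Rule 3 (final i-epenthesis): the form ends in the consonant /j/, so [i] is inserted word-finally. /guhonrozuxoj/ → guhonrozuxoji.

guhonrozuxoji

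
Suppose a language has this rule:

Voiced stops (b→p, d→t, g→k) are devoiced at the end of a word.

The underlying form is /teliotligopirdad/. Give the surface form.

/d/ is a voiced stop in word-final position, so it devoices to [t].
Surface form: [teliotligopirdat].

teliotligopirdat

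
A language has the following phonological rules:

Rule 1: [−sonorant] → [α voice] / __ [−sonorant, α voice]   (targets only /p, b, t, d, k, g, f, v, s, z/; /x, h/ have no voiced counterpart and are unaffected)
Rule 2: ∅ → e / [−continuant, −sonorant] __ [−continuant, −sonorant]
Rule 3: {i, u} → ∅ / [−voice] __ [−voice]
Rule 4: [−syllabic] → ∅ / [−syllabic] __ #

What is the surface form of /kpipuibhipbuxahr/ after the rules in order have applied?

Rule 1 (regressive voicing assimilation): /b/ precedes the voiceless obstruent /h/, so it devoices to [p] by assimilation. /p/ precedes the voiced obstruent /b/, so it voices to [b] by assimilation. /kpipuibhipbuxahr/ → kpipuiphibbuxahr.
Rule 2 (stop-cluster e-epenthesis): /k/ and /p/ form a stop–stop cluster, so [e] is inserted between them. /b/ and /b/ form a stop–stop cluster, so [e] is inserted between them. /kpipuiphibbuxahr/ → kepipuiphibebuxahr.
Rule 3 (high vowel syncope): /i/ is a high vowel flanked by voiceless consonants /p/ and /p/, so it deletes. /kepipuiphibebuxahr/ → keppuiphibebuxahr.
Rule 4 (final cluster simplification): /r/ is the second consonant of a word-final cluster /hr/, so it deletes. /keppuiphibebuxahr/ → keppuiphibebuxah.

keppuiphibebuxah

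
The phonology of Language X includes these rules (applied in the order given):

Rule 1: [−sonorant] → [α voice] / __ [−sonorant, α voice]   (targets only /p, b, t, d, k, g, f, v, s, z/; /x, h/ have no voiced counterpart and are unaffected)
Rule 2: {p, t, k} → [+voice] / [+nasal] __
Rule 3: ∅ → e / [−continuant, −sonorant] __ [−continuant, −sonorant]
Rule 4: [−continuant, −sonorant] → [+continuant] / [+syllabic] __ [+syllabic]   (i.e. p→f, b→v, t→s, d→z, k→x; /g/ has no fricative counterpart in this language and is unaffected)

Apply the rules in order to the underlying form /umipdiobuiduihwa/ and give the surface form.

Rule 1 (regressive voicing assimilation): /p/ precedes the voiced obstruent /d/, so it voices to [b] by assimilation. /umipdiobuiduihwa/ → umibdiobuiduihwa.
Rule 2 (post-nasal voicing): no segment meets the environment; /umibdiobuiduihwa/ is unchanged.
Rule 3 (stop-cluster e-epenthesis): /b/ and /d/ form a stop–stop cluster, so [e] is inserted between them. /umibdiobuiduihwa/ → umibediobuiduihwa.
Rule 4 (intervocalic spirantization): /b/ is a stop between vowels /i/ and /e/, so it spirantizes to the fricative [v]. /d/ is a stop between vowels /e/ and /i/, so it spirantizes to the fricative [z]. /b/ is a stop between vowels /o/ and /u/, so it spirantizes to the fricative [v]. /d/ is a stop between vowels /i/ and /u/, so it spirantizes to the fricative [z]. /umibediobuiduihwa/ → umiveziovuizuihwa.

umiveziovuizuihwa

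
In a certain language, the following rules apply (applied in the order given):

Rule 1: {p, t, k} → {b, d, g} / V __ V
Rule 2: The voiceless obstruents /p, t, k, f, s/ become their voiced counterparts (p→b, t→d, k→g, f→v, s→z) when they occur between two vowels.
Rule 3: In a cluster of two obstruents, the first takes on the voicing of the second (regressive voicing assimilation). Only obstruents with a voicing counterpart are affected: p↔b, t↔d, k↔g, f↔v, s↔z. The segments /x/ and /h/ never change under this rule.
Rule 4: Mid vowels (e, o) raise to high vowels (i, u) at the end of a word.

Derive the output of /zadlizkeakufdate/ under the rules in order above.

zadliskeaguvdadi

Rule 1 (intervocalic voicing): /k/ is a voiceless stop between vowels /a/ and /u/, so it voices to [g]. /t/ is a voiceless stop between vowels /a/ and /e/, so it voices to [d]. /zadlizkeakufdate/ → zadlizkeagufdade.
Rule 2 (intervocalic voicing): no segment meets the environment; /zadlizkeagufdade/ is unchanged.
Rule 3 (regressive voicing assimilation): /z/ precedes the voiceless obstruent /k/, so it devoices to [s] by assimilation. /f/ precedes the voiced obstruent /d/, so it voices to [v] by assimilation. /zadlizkeagufdade/ → zadliskeaguvdade.
Rule 4 (final vowel raising): /e/ is a mid vowel in word-final position, so it raises to [i]. /zadliskeaguvdade/ → zadliskeaguvdadi.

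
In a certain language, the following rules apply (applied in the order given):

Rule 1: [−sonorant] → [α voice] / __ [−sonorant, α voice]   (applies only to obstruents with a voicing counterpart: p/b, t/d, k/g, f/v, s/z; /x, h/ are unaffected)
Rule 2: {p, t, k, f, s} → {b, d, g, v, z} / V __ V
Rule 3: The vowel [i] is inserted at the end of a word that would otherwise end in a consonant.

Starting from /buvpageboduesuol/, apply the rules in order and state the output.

bufpageboduezuoli

Rule 1 (regressive voicing assimilation): /v/ precedes the voiceless obstruent /p/, so it devoices to [f] by assimilation. /buvpageboduesuol/ → bufpageboduesuol.
Rule 2 (intervocalic voicing): /s/ is a voiceless obstruent between vowels /e/ and /u/, so it voices to [z]. /bufpageboduesuol/ → bufpageboduezuol.
Rule 3 (final i-epenthesis): the form ends in the consonant /l/, so [i] is inserted word-finally. /bufpageboduezuol/ → bufpageboduezuoli.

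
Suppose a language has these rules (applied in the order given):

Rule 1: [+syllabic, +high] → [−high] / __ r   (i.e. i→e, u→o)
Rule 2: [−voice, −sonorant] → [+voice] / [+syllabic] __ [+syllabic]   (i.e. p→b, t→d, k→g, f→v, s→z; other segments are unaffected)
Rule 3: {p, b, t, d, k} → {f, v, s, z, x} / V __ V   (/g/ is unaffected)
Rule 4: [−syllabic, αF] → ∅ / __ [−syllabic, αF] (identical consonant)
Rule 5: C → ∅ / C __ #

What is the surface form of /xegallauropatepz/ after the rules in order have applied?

xegalaorovazep

Rule 1 (pre-rhotic lowering): /u/ is a high vowel immediately before /r/, so it lowers to [o]. /xegallauropatepz/ → xegallaoropatepz.
Rule 2 (intervocalic voicing): /p/ is a voiceless obstruent between vowels /o/ and /a/, so it voices to [b]. /t/ is a voiceless obstruent between vowels /a/ and /e/, so it voices to [d]. /xegallaoropatepz/ → xegallaorobadepz.
Rule 3 (intervocalic spirantization): /b/ is a stop between vowels /o/ and /a/, so it spirantizes to the fricative [v]. /d/ is a stop between vowels /a/ and /e/, so it spirantizes to the fricative [z]. /xegallaorobadepz/ → xegallaorovazepz.
Rule 4 (degemination): /ll/ is a geminate; the first /l/ deletes. /xegallaorovazepz/ → xegalaorovazepz.
Rule 5 (final cluster simplification): /z/ is the second consonant of a word-final cluster /pz/, so it deletes. /xegalaorovazepz/ → xegalaorovazep.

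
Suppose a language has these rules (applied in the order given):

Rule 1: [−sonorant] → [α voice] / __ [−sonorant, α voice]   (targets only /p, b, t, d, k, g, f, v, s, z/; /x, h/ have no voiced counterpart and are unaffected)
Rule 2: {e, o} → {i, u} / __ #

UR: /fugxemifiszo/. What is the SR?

Rule 1 (regressive voicing assimilation): /g/ precedes the voiceless obstruent /x/, so it devoices to [k] by assimilation. /s/ precedes the voiced obstruent /z/, so it voices to [z] by assimilation. /fugxemifiszo/ → fukxemifizzo.
Rule 2 (final vowel raising): /o/ is a mid vowel in word-final position, so it raises to [u]. /fukxemifizzo/ → fukxemifizzu.

fukxemifizzu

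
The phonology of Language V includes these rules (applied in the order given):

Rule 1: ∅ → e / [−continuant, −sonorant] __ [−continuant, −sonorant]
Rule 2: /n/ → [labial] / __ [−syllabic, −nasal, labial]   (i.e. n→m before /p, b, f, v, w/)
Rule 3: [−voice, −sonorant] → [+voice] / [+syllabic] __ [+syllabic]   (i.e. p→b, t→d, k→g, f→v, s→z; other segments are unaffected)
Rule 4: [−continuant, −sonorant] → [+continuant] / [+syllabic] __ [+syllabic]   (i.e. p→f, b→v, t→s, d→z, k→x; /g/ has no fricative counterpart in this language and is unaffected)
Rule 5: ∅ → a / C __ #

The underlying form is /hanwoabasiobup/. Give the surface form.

hamwoavaziovupa

Rule 1 (stop-cluster e-epenthesis): no segment meets the environment; /hanwoabasiobup/ is unchanged.
Rule 2 (nasal place assimilation): /n/ precedes the labial consonant /w/, so it assimilates in place to [m]. /hanwoabasiobup/ → hamwoabasiobup.
Rule 3 (intervocalic voicing): /s/ is a voiceless obstruent between vowels /a/ and /i/, so it voices to [z]. /hamwoabasiobup/ → hamwoabaziobup.
Rule 4 (intervocalic spirantization): /b/ is a stop between vowels /a/ and /a/, so it spirantizes to the fricative [v]. /b/ is a stop between vowels /o/ and /u/, so it spirantizes to the fricative [v]. /hamwoabaziobup/ → hamwoavaziovup.
Rule 5 (final a-epenthesis): the form ends in the consonant /p/, so [a] is inserted word-finally. /hamwoavaziovup/ → hamwoavaziovupa.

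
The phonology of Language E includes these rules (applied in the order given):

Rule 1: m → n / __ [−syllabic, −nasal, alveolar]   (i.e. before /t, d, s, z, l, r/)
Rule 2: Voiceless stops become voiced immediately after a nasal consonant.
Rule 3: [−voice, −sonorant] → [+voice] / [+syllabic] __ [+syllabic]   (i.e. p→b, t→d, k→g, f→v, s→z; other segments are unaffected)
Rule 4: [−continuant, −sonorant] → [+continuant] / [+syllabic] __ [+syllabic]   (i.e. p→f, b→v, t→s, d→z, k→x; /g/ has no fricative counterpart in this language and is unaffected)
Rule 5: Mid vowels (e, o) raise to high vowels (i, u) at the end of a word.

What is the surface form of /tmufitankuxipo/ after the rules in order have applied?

Rule 1 (nasal place assimilation): no segment meets the environment; /tmufitankuxipo/ is unchanged.
Rule 2 (post-nasal voicing): /k/ is a voiceless stop immediately after the nasal /n/, so it voices to [g]. /tmufitankuxipo/ → tmufitanguxipo.
Rule 3 (intervocalic voicing): /f/ is a voiceless obstruent between vowels /u/ and /i/, so it voices to [v]. /t/ is a voiceless obstruent between vowels /i/ and /a/, so it voices to [d]. /p/ is a voiceless obstruent between vowels /i/ and /o/, so it voices to [b]. /tmufitanguxipo/ → tmuvidanguxibo.
Rule 4 (intervocalic spirantization): /d/ is a stop between vowels /i/ and /a/, so it spirantizes to the fricative [z]. /b/ is a stop between vowels /i/ and /o/, so it spirantizes to the fricative [v]. /tmuvidanguxibo/ → tmuvizanguxivo.
Rule 5 (final vowel raising): /o/ is a mid vowel in word-final position, so it raises to [u]. /tmuvizanguxivo/ → tmuvizanguxivu.

tmuvizanguxivu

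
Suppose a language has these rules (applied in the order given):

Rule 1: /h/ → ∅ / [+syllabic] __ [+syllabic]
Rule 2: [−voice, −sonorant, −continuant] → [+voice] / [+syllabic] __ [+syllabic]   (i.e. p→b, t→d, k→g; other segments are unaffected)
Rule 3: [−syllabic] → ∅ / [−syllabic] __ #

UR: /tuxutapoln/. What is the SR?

Rule 1 (intervocalic h-deletion): no segment meets the environment; /tuxutapoln/ is unchanged.
Rule 2 (intervocalic voicing): /t/ is a voiceless stop between vowels /u/ and /a/, so it voices to [d]. /p/ is a voiceless stop between vowels /a/ and /o/, so it voices to [b]. /tuxutapoln/ → tuxudaboln.
Rule 3 (final cluster simplification): /n/ is the second consonant of a word-final cluster /ln/, so it deletes. /tuxudaboln/ → tuxudabol.

tuxudabol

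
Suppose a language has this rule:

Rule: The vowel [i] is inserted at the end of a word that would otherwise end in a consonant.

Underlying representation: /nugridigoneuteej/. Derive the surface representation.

the form ends in the consonant /j/, so [i] is inserted word-finally.
Surface form: [nugridigoneuteeji].

nugridigoneuteeji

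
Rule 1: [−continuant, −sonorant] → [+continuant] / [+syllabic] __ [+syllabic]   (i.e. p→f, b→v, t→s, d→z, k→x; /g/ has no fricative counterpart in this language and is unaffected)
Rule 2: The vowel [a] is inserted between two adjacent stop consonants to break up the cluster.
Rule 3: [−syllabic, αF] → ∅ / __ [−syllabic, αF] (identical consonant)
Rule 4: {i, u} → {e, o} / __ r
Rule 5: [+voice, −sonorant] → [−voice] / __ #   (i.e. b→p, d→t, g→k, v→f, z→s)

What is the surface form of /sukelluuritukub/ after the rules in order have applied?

suxeluorisuxup

Rule 1 (intervocalic spirantization): /k/ is a stop between vowels /u/ and /e/, so it spirantizes to the fricative [x]. /t/ is a stop between vowels /i/ and /u/, so it spirantizes to the fricative [s]. /k/ is a stop between vowels /u/ and /u/, so it spirantizes to the fricative [x]. /sukelluuritukub/ → suxelluurisuxub.
Rule 2 (stop-cluster a-epenthesis): no segment meets the environment; /suxelluurisuxub/ is unchanged.
Rule 3 (degemination): /ll/ is a geminate; the first /l/ deletes. /suxelluurisuxub/ → suxeluurisuxub.
Rule 4 (pre-rhotic lowering): /u/ is a high vowel immediately before /r/, so it lowers to [o]. /suxeluurisuxub/ → suxeluorisuxub.
Rule 5 (final devoicing): /b/ is a voiced obstruent in word-final position, so it devoices to [p]. /suxeluorisuxub/ → suxeluorisuxup.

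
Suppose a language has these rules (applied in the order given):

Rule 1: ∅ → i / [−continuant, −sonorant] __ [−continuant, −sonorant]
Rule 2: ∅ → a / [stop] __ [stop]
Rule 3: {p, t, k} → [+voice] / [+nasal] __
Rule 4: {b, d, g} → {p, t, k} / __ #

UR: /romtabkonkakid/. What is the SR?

romdabikongakit

Rule 1 (stop-cluster i-epenthesis): /b/ and /k/ form a stop–stop cluster, so [i] is inserted between them. /romtabkonkakid/ → romtabikonkakid.
Rule 2 (stop-cluster a-epenthesis): no segment meets the environment; /romtabikonkakid/ is unchanged.
Rule 3 (post-nasal voicing): /t/ is a voiceless stop immediately after the nasal /m/, so it voices to [d]. /k/ is a voiceless stop immediately after the nasal /n/, so it voices to [g]. /romtabikonkakid/ → romdabikongakid.
Rule 4 (final devoicing): /d/ is a voiced stop in word-final position, so it devoices to [t]. /romdabikongakid/ → romdabikongakit.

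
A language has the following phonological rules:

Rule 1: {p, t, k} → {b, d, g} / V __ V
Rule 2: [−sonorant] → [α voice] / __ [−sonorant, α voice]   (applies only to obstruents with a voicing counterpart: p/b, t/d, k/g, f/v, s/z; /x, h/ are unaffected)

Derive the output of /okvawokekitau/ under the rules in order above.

ogvawogegidau

Rule 1 (intervocalic voicing): /k/ is a voiceless stop between vowels /o/ and /e/, so it voices to [g]. /k/ is a voiceless stop between vowels /e/ and /i/, so it voices to [g]. /t/ is a voiceless stop between vowels /i/ and /a/, so it voices to [d]. /okvawokekitau/ → okvawogegidau.
Rule 2 (regressive voicing assimilation): /k/ precedes the voiced obstruent /v/, so it voices to [g] by assimilation. /okvawogegidau/ → ogvawogegidau.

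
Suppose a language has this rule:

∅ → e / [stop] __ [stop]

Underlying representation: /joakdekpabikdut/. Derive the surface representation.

joakedekepabikedut

/k/ and /d/ form a stop–stop cluster, so [e] is inserted between them.
/k/ and /p/ form a stop–stop cluster, so [e] is inserted between them.
/k/ and /d/ form a stop–stop cluster, so [e] is inserted between them.
Surface form: [joakedekepabikedut].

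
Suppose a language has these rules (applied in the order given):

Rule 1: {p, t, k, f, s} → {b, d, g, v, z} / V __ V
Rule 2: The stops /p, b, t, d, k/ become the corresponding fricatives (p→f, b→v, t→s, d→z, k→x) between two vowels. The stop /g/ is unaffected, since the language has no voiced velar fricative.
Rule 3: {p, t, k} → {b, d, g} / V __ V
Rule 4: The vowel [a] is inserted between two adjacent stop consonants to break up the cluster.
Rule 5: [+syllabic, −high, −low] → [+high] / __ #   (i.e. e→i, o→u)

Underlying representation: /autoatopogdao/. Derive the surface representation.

Rule 1 (intervocalic voicing): /t/ is a voiceless obstruent between vowels /u/ and /o/, so it voices to [d]. /t/ is a voiceless obstruent between vowels /a/ and /o/, so it voices to [d]. /p/ is a voiceless obstruent between vowels /o/ and /o/, so it voices to [b]. /autoatopogdao/ → audoadobogdao.
Rule 2 (intervocalic spirantization): /d/ is a stop between vowels /u/ and /o/, so it spirantizes to the fricative [z]. /d/ is a stop between vowels /a/ and /o/, so it spirantizes to the fricative [z]. /b/ is a stop between vowels /o/ and /o/, so it spirantizes to the fricative [v]. /audoadobogdao/ → auzoazovogdao.
Rule 3 (intervocalic voicing): no segment meets the environment; /auzoazovogdao/ is unchanged.
Rule 4 (stop-cluster a-epenthesis): /g/ and /d/ form a stop–stop cluster, so [a] is inserted between them. /auzoazovogdao/ → auzoazovogadao.
Rule 5 (final vowel raising): /o/ is a mid vowel in word-final position, so it raises to [u]. /auzoazovogadao/ → auzoazovogadau.

auzoazovogadau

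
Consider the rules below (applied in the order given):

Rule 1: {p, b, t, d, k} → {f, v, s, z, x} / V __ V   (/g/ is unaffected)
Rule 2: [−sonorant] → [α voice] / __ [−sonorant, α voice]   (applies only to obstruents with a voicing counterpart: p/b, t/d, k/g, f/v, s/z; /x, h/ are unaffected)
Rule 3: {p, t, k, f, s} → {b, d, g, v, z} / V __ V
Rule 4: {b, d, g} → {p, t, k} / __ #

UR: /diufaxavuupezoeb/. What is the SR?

Rule 1 (intervocalic spirantization): /p/ is a stop between vowels /u/ and /e/, so it spirantizes to the fricative [f]. /diufaxavuupezoeb/ → diufaxavuufezoeb.
Rule 2 (regressive voicing assimilation): no segment meets the environment; /diufaxavuufezoeb/ is unchanged.
Rule 3 (intervocalic voicing): /f/ is a voiceless obstruent between vowels /u/ and /a/, so it voices to [v]. /f/ is a voiceless obstruent between vowels /u/ and /e/, so it voices to [v]. /diufaxavuufezoeb/ → diuvaxavuuvezoeb.
Rule 4 (final devoicing): /b/ is a voiced stop in word-final position, so it devoices to [p]. /diuvaxavuuvezoeb/ → diuvaxavuuvezoep.

diuvaxavuuvezoep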